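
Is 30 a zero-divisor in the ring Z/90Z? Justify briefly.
YES

gcd(30, 90) = 30 > 1, so 30 is not a unit in Z/90Z. In Z/nZ every nonzero non-unit is a zero-divisor: explicitly, take b = 90/gcd = 3 ≠ 0 (mod 90); then 30·3 = 90 = 1·90, i.e. 30·3 ≡ 0 (mod 90). So 30 is a zero-divisor.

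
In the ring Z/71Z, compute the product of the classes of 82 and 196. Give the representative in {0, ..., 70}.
26

Reduce the factors first: 82 ≡ 11, 196 ≡ 54 (mod 71), so 82 · 196 ≡ 11 · 54 (mod 71). 11 · 54 = 594. Dividing by 71: 594 = 8·71 + 26. So (82 · 196) mod 71 = 26.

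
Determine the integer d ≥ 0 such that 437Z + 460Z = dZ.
In the PID Z, (a, b) is generated by gcd(a, b). Compute gcd(460, 437) with the extended Euclidean algorithm, tracking rows (r, s, t) with s·460 + t·437 = r:
  row A: (460, 1, 0)   [1·460 + 0·437 = 460]
  row B: (437, 0, 1)   [0·460 + 1·437 = 437]
  460 = 1·437 + 23   → row C = row A − 1·row B = (23, 1, −1)   [check: 1·460 − 1·437 = 23]
  437 = 19·23 + 0   → remainder 0, stop. gcd = 23 (last nonzero row C).
So gcd(437, 460) = 23, with Bézout identity 1·460 − 1·437 = 23. Containment (⊇): the Bézout identity exhibits 23 as an element of (437, 460), giving (23) ⊆ (437, 460). Containment (⊆): since 23 | 437 and 23 | 460 (437 = 23·19, 460 = 23·20), every Z-linear combination of 437 and 460 is divisible by 23, so (437, 460) ⊆ (23). Therefore (437, 460) = (23), d = 23.

Final answer: (437, 460) = (23); d = 23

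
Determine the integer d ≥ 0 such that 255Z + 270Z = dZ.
In the PID Z, (a, b) is generated by gcd(a, b). Compute gcd(270, 255) with the extended Euclidean algorithm, tracking rows (r, s, t) with s·270 + t·255 = r:
  row A: (270, 1, 0)   [1·270 + 0·255 = 270]
  row B: (255, 0, 1)   [0·270 + 1·255 = 255]
  270 = 1·255 + 15   → row C = row A − 1·row B = (15, 1, −1)   [check: 1·270 − 1·255 = 15]
  255 = 17·15 + 0   → remainder 0, stop. gcd = 15 (last nonzero row C).
So gcd(255, 270) = 15, with Bézout identity 1·270 − 1·255 = 15. Containment (⊇): the Bézout identity exhibits 15 as an element of (255, 270), giving (15) ⊆ (255, 270). Containment (⊆): since 15 | 255 and 15 | 270 (255 = 15·17, 270 = 15·18), every Z-linear combination of 255 and 270 is divisible by 15, so (255, 270) ⊆ (15). Therefore (255, 270) = (15), d = 15.

Final answer: (255, 270) = (15); d = 15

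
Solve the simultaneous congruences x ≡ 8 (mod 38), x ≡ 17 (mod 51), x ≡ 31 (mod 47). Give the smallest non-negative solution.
The moduli 38, 51, 47 are pairwise coprime, so by the CRT there is a unique solution mod 38·51·47 = 91086.
Solve by successive substitution. Start with x ≡ 8 (mod 38).
  Combine with x ≡ 17 (mod 51): write x = 8 + 38·t and require 8 + 38·t ≡ 17 (mod 51), i.e. 38·t ≡ 17 − 8 ≡ 9 (mod 51). Since 38^(−1) ≡ 47 (mod 51), t ≡ 47·9 ≡ 15 (mod 51). So x ≡ 8 + 38·15 = 578 (mod 1938).
  Combine with x ≡ 31 (mod 47): write x = 578 + 1938·t and require 578 + 1938·t ≡ 31 (mod 47), i.e. 1938·t ≡ 31 − 578 ≡ 17 (mod 47). Since 1938^(−1) ≡ 30 (mod 47) (1938 ≡ 11 (mod 47)), t ≡ 30·17 ≡ 40 (mod 47). So x ≡ 578 + 1938·40 = 78098 (mod 91086).
Unique solution in [0, 91086): x = 78098.

Final answer: x ≡ 78098 (mod 91086); the representative in [0, 91086) is 78098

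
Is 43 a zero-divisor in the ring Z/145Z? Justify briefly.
NO

gcd(43, 145) = 1, so 43 is a unit in Z/145Z (it has a multiplicative inverse). A unit cannot be a zero-divisor: if 43·b ≡ 0 then multiplying both sides by 43^(−1) gives b ≡ 0. So 43 is not a zero-divisor.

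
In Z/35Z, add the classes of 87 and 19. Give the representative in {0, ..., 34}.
1

Reduce the summands first: 87 ≡ 17 (mod 35), so 87 + 19 ≡ 17 + 19 (mod 35). 17 + 19 = 36; 36 = 1·35 + 1, so (87 + 19) mod 35 = 1.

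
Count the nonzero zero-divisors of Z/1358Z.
Z/1358Z has 781 nonzero zero-divisors

In Z/1358Z each nonzero element is either a unit (gcd with 1358 is 1) or a zero-divisor (gcd > 1). The number of units is φ(1358): factorise 1358 = 2 · 7 · 97, so φ(1358) = (2 − 1) · (7 − 1) · (97 − 1) = 1 · 6 · 96 = 576. The nonzero elements number 1358 − 1 = 1357. Hence the nonzero zero-divisors number 1357 − 576 = 781.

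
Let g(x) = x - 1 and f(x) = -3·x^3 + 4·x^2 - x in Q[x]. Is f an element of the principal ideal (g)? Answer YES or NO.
YES

In Q[x] the ideal (g) consists of all multiples of g, so f ∈ (g) iff g | f, i.e. iff the remainder of f on division by g is 0. Divide f by g (g is monic, so eliminate the leading term of the running remainder at each step):
  leading term -3·x^3: subtract (-3·x^2)·g(x) = -3·x^3 + 3·x^2, leaving x^2 - x
  leading term x^2: subtract (x)·g(x) = x^2 - x, leaving 0
The remainder is 0, so f(x) = g(x) · h(x) with h(x) = -3·x^2 + x. Hence g | f, i.e. f ∈ (g).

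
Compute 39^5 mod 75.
24

Use repeated squaring. Binary(5) = 101. Walk through the bits of the exponent 5 left-to-right: at each bit after the leading one, square the running value, then multiply by 39 if the bit is 1 (always reducing mod 75):
  bit 1 = 1 (leading): start with 39.
  bit 2 = 0: square 39^2 = 1521 ≡ 21 (mod 75).
  bit 3 = 1: square 21^2 = 441 ≡ 66; bit is 1, so multiply 66·39 = 2574 ≡ 24 (mod 75).
Final value: 39^5 ≡ 24 (mod 75).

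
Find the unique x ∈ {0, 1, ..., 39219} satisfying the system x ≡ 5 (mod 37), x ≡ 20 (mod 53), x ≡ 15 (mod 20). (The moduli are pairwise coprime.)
The moduli 37, 53, 20 are pairwise coprime, so by the CRT there is a unique solution mod 37·53·20 = 39220.
Solve by successive substitution. Start with x ≡ 5 (mod 37).
  Combine with x ≡ 20 (mod 53): write x = 5 + 37·t and require 5 + 37·t ≡ 20 (mod 53), i.e. 37·t ≡ 20 − 5 ≡ 15 (mod 53). Since 37^(−1) ≡ 43 (mod 53), t ≡ 43·15 ≡ 9 (mod 53). So x ≡ 5 + 37·9 = 338 (mod 1961).
  Combine with x ≡ 15 (mod 20): write x = 338 + 1961·t and require 338 + 1961·t ≡ 15 (mod 20), i.e. 1961·t ≡ 15 − 338 ≡ 17 (mod 20). Since 1961^(−1) ≡ 1 (mod 20) (1961 ≡ 1 (mod 20)), t ≡ 1·17 ≡ 17 (mod 20). So x ≡ 338 + 1961·17 = 33675 (mod 39220).
Unique solution in [0, 39220): x = 33675.

Final answer: x ≡ 33675 (mod 39220); the representative in [0, 39220) is 33675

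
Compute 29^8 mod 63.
Use repeated squaring. Binary(8) = 1000. Walk through the bits of the exponent 8 left-to-right: at each bit after the leading one, square the running value, then multiply by 29 if the bit is 1 (always reducing mod 63):
  bit 1 = 1 (leading): start with 29.
  bit 2 = 0: square 29^2 = 841 ≡ 22 (mod 63).
  bit 3 = 0: square 22^2 = 484 ≡ 43 (mod 63).
  bit 4 = 0: square 43^2 = 1849 ≡ 22 (mod 63).
Final value: 29^8 ≡ 22 (mod 63).

Final answer: 22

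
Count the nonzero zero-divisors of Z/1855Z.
In Z/1855Z each nonzero element is either a unit (gcd with 1855 is 1) or a zero-divisor (gcd > 1). The number of units is φ(1855): factorise 1855 = 5 · 7 · 53, so φ(1855) = (5 − 1) · (7 − 1) · (53 − 1) = 4 · 6 · 52 = 1248. The nonzero elements number 1855 − 1 = 1854. Hence the nonzero zero-divisors number 1854 − 1248 = 606.

Final answer: Z/1855Z has 606 nonzero zero-divisors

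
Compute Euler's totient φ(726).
φ(726) = 220

φ is multiplicative, with φ(p^e) = p^e − p^(e−1). Factorise 726 = 2 · 3 · 11^2. Then
  φ(726) = (2 − 1) · (3 − 1) · (11^2 − 11^1) = 1 · 2 · 110 = 220.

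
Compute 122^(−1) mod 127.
122^(−1) ≡ 76 (mod 127)

Apply the extended Euclidean algorithm to (127, 122), tracking rows (r, s, t) with s·127 + t·122 = r. Each division r_prev = q·r_cur + r_new produces the new row as (previous row) − q·(current row):
  row A: (127, 1, 0)   [1·127 + 0·122 = 127]
  row B: (122, 0, 1)   [0·127 + 1·122 = 122]
  127 = 1·122 + 5   → row C = row A − 1·row B = (5, 1, −1)   [check: 1·127 − 1·122 = 5]
  122 = 24·5 + 2   → row D = row B − 24·row C = (2, −24, 25)   [check: −24·127 + 25·122 = 2]
  5 = 2·2 + 1   → row E = row C − 2·row D = (1, 49, −51)   [check: 49·127 − 51·122 = 1]
  2 = 2·1 + 0   → remainder 0, stop. gcd = 1 (last nonzero row E).
The gcd is 1, so 122 is invertible mod 127. The last nonzero row gives 49·127 − 51·122 = 1, so t = −51. So 122^(−1) ≡ −51 ≡ 76 (mod 127). Verify: 122 · 76 = 9272 ≡ 1 (mod 127). ✓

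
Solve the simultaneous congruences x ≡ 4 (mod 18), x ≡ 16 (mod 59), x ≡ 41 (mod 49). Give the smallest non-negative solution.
x ≡ 10282 (mod 52038); the representative in [0, 52038) is 10282

The moduli 18, 59, 49 are pairwise coprime, so by the CRT there is a unique solution mod 18·59·49 = 52038.
Solve by successive substitution. Start with x ≡ 4 (mod 18).
  Combine with x ≡ 16 (mod 59): write x = 4 + 18·t and require 4 + 18·t ≡ 16 (mod 59), i.e. 18·t ≡ 16 − 4 ≡ 12 (mod 59). Since 18^(−1) ≡ 23 (mod 59), t ≡ 23·12 ≡ 40 (mod 59). So x ≡ 4 + 18·40 = 724 (mod 1062).
  Combine with x ≡ 41 (mod 49): write x = 724 + 1062·t and require 724 + 1062·t ≡ 41 (mod 49), i.e. 1062·t ≡ 41 − 724 ≡ 3 (mod 49). Since 1062^(−1) ≡ 3 (mod 49) (1062 ≡ 33 (mod 49)), t ≡ 3·3 ≡ 9 (mod 49). So x ≡ 724 + 1062·9 = 10282 (mod 52038).
Unique solution in [0, 52038): x = 10282.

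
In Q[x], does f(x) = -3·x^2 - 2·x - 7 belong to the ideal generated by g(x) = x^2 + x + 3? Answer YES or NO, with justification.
NO

In Q[x] the ideal (g) consists of all multiples of g, so f ∈ (g) iff g | f, i.e. iff the remainder of f on division by g is 0. Divide f by g (g is monic, so eliminate the leading term of the running remainder at each step):
  leading term -3·x^2: subtract (-3)·g(x) = -3·x^2 - 3·x - 9, leaving x + 2
The remainder r(x) = x + 2 ≠ 0 (and deg r < deg g), so g ∤ f, i.e. f ∉ (g).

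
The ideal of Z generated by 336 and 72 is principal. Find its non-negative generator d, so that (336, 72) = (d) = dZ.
(336, 72) = (24); d = 24

In the PID Z, (a, b) is generated by gcd(a, b). Compute gcd(336, 72) with the extended Euclidean algorithm, tracking rows (r, s, t) with s·336 + t·72 = r:
  row A: (336, 1, 0)   [1·336 + 0·72 = 336]
  row B: (72, 0, 1)   [0·336 + 1·72 = 72]
  336 = 4·72 + 48   → row C = row A − 4·row B = (48, 1, −4)   [check: 1·336 − 4·72 = 48]
  72 = 1·48 + 24   → row D = row B − 1·row C = (24, −1, 5)   [check: −1·336 + 5·72 = 24]
  48 = 2·24 + 0   → remainder 0, stop. gcd = 24 (last nonzero row D).
So gcd(336, 72) = 24, with Bézout identity −1·336 + 5·72 = 24. Containment (⊇): the Bézout identity exhibits 24 as an element of (336, 72), giving (24) ⊆ (336, 72). Containment (⊆): since 24 | 336 and 24 | 72 (336 = 24·14, 72 = 24·3), every Z-linear combination of 336 and 72 is divisible by 24, so (336, 72) ⊆ (24). Therefore (336, 72) = (24), d = 24.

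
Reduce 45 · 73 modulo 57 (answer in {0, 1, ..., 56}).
Reduce the factors first: 73 ≡ 16 (mod 57), so 45 · 73 ≡ 45 · 16 (mod 57). 45 · 16 = 720. Dividing by 57: 720 = 12·57 + 36. So (45 · 73) mod 57 = 36.

Final answer: 36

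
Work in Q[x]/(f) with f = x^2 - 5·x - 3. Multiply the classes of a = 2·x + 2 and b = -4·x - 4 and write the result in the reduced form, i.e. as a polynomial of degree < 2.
First multiply in Q[x] without reducing: a · b = -8·x^2 - 16·x - 8. Now divide by f(x) = x^2 - 5·x - 3, eliminating the leading term at each step:
  leading term -8·x^2: subtract (-8)·f(x) = -8·x^2 + 40·x + 24, leaving -56·x - 32
The degree is now < 2, so this is the remainder. Hence a · b ≡ -56·x - 32 in Q[x]/(f).

Final answer: a · b ≡ -56·x - 32 (mod f(x))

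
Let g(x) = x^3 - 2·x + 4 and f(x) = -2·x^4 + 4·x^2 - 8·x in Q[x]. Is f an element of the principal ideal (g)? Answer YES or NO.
YES

In Q[x] the ideal (g) consists of all multiples of g, so f ∈ (g) iff g | f, i.e. iff the remainder of f on division by g is 0. Divide f by g (g is monic, so eliminate the leading term of the running remainder at each step):
  leading term -2·x^4: subtract (-2·x)·g(x) = -2·x^4 + 4·x^2 - 8·x, leaving 0
The remainder is 0, so f(x) = g(x) · h(x) with h(x) = -2·x. Hence g | f, i.e. f ∈ (g).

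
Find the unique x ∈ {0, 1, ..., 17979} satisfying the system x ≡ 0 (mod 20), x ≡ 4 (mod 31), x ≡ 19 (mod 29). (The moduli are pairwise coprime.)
x ≡ 6080 (mod 17980); the representative in [0, 17980) is 6080

The moduli 20, 31, 29 are pairwise coprime, so by the CRT there is a unique solution mod 20·31·29 = 17980.
Solve by successive substitution. Start with x ≡ 0 (mod 20).
  Combine with x ≡ 4 (mod 31): write x = 20·t and require 20·t ≡ 4 (mod 31). Since 20^(−1) ≡ 14 (mod 31), t ≡ 14·4 ≡ 25 (mod 31). So x ≡ 20·25 = 500 (mod 620).
  Combine with x ≡ 19 (mod 29): write x = 500 + 620·t and require 500 + 620·t ≡ 19 (mod 29), i.e. 620·t ≡ 19 − 500 ≡ 12 (mod 29). Since 620^(−1) ≡ 8 (mod 29) (620 ≡ 11 (mod 29)), t ≡ 8·12 ≡ 9 (mod 29). So x ≡ 500 + 620·9 = 6080 (mod 17980).
Unique solution in [0, 17980): x = 6080.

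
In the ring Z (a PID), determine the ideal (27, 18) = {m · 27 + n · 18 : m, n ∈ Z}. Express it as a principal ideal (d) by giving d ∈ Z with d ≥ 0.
In the PID Z, (a, b) is generated by gcd(a, b). Compute gcd(27, 18) with the extended Euclidean algorithm, tracking rows (r, s, t) with s·27 + t·18 = r:
  row A: (27, 1, 0)   [1·27 + 0·18 = 27]
  row B: (18, 0, 1)   [0·27 + 1·18 = 18]
  27 = 1·18 + 9   → row C = row A − 1·row B = (9, 1, −1)   [check: 1·27 − 1·18 = 9]
  18 = 2·9 + 0   → remainder 0, stop. gcd = 9 (last nonzero row C).
So gcd(27, 18) = 9, with Bézout identity 1·27 − 1·18 = 9. Containment (⊇): the Bézout identity exhibits 9 as an element of (27, 18), giving (9) ⊆ (27, 18). Containment (⊆): since 9 | 27 and 9 | 18 (27 = 9·3, 18 = 9·2), every Z-linear combination of 27 and 18 is divisible by 9, so (27, 18) ⊆ (9). Therefore (27, 18) = (9), d = 9.

Final answer: (27, 18) = (9); d = 9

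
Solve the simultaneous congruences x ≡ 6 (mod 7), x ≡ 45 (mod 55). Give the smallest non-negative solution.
x ≡ 265 (mod 385); the representative in [0, 385) is 265

The moduli 7, 55 are pairwise coprime, so by the CRT there is a unique solution mod 7·55 = 385.
Solve by successive substitution. Start with x ≡ 6 (mod 7).
  Combine with x ≡ 45 (mod 55): write x = 6 + 7·t and require 6 + 7·t ≡ 45 (mod 55), i.e. 7·t ≡ 45 − 6 ≡ 39 (mod 55). Since 7^(−1) ≡ 8 (mod 55), t ≡ 8·39 ≡ 37 (mod 55). So x ≡ 6 + 7·37 = 265 (mod 385).
Unique solution in [0, 385): x = 265.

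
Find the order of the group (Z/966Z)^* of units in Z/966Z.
(Z/966Z)^* consists of the classes a with gcd(a, 966) = 1, so its order is φ(966). φ is multiplicative, with φ(p^e) = p^e − p^(e−1). Factorise 966 = 2 · 3 · 7 · 23. Then
  φ(966) = (2 − 1) · (3 − 1) · (7 − 1) · (23 − 1) = 1 · 2 · 6 · 22 = 264.
Thus |(Z/966Z)^*| = 264.

Final answer: |(Z/966Z)^*| = 264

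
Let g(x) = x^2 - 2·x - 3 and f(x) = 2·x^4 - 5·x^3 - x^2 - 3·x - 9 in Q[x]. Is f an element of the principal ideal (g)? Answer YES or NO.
In Q[x] the ideal (g) consists of all multiples of g, so f ∈ (g) iff g | f, i.e. iff the remainder of f on division by g is 0. Divide f by g (g is monic, so eliminate the leading term of the running remainder at each step):
  leading term 2·x^4: subtract (2·x^2)·g(x) = 2·x^4 - 4·x^3 - 6·x^2, leaving -x^3 + 5·x^2 - 3·x - 9
  leading term -x^3: subtract (-x)·g(x) = -x^3 + 2·x^2 + 3·x, leaving 3·x^2 - 6·x - 9
  leading term 3·x^2: subtract (3)·g(x) = 3·x^2 - 6·x - 9, leaving 0
The remainder is 0, so f(x) = g(x) · h(x) with h(x) = 2·x^2 - x + 3. Hence g | f, i.e. f ∈ (g).

Final answer: YES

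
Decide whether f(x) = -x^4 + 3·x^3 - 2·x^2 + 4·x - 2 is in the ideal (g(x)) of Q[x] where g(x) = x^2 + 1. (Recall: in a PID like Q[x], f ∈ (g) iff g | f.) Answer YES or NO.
NO

In Q[x] the ideal (g) consists of all multiples of g, so f ∈ (g) iff g | f, i.e. iff the remainder of f on division by g is 0. Divide f by g (g is monic, so eliminate the leading term of the running remainder at each step):
  leading term -x^4: subtract (-x^2)·g(x) = -x^4 - x^2, leaving 3·x^3 - x^2 + 4·x - 2
  leading term 3·x^3: subtract (3·x)·g(x) = 3·x^3 + 3·x, leaving -x^2 + x - 2
  leading term -x^2: subtract (-1)·g(x) = -x^2 - 1, leaving x - 1
The remainder r(x) = x - 1 ≠ 0 (and deg r < deg g), so g ∤ f, i.e. f ∉ (g).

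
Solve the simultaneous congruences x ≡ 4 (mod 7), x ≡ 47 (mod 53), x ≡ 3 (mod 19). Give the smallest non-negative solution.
x ≡ 3651 (mod 7049); the representative in [0, 7049) is 3651

The moduli 7, 53, 19 are pairwise coprime, so by the CRT there is a unique solution mod 7·53·19 = 7049.
Solve by successive substitution. Start with x ≡ 4 (mod 7).
  Combine with x ≡ 47 (mod 53): write x = 4 + 7·t and require 4 + 7·t ≡ 47 (mod 53), i.e. 7·t ≡ 47 − 4 ≡ 43 (mod 53). Since 7^(−1) ≡ 38 (mod 53), t ≡ 38·43 ≡ 44 (mod 53). So x ≡ 4 + 7·44 = 312 (mod 371).
  Combine with x ≡ 3 (mod 19): write x = 312 + 371·t and require 312 + 371·t ≡ 3 (mod 19), i.e. 371·t ≡ 3 − 312 ≡ 14 (mod 19). Since 371^(−1) ≡ 2 (mod 19) (371 ≡ 10 (mod 19)), t ≡ 2·14 ≡ 9 (mod 19). So x ≡ 312 + 371·9 = 3651 (mod 7049).
Unique solution in [0, 7049): x = 3651.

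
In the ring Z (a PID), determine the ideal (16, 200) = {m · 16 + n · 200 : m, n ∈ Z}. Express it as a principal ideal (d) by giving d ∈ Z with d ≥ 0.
(16, 200) = (8); d = 8

In the PID Z, (a, b) is generated by gcd(a, b). Compute gcd(200, 16) with the extended Euclidean algorithm, tracking rows (r, s, t) with s·200 + t·16 = r:
  row A: (200, 1, 0)   [1·200 + 0·16 = 200]
  row B: (16, 0, 1)   [0·200 + 1·16 = 16]
  200 = 12·16 + 8   → row C = row A − 12·row B = (8, 1, −12)   [check: 1·200 − 12·16 = 8]
  16 = 2·8 + 0   → remainder 0, stop. gcd = 8 (last nonzero row C).
So gcd(16, 200) = 8, with Bézout identity 1·200 − 12·16 = 8. Containment (⊇): the Bézout identity exhibits 8 as an element of (16, 200), giving (8) ⊆ (16, 200). Containment (⊆): since 8 | 16 and 8 | 200 (16 = 8·2, 200 = 8·25), every Z-linear combination of 16 and 200 is divisible by 8, so (16, 200) ⊆ (8). Therefore (16, 200) = (8), d = 8.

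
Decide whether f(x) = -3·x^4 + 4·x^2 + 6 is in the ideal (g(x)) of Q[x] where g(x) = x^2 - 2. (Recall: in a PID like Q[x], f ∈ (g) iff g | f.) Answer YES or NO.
In Q[x] the ideal (g) consists of all multiples of g, so f ∈ (g) iff g | f, i.e. iff the remainder of f on division by g is 0. Divide f by g (g is monic, so eliminate the leading term of the running remainder at each step):
  leading term -3·x^4: subtract (-3·x^2)·g(x) = -3·x^4 + 6·x^2, leaving 6 - 2·x^2
  leading term -2·x^2: subtract (-2)·g(x) = 4 - 2·x^2, leaving 2
The remainder r(x) = 2 ≠ 0 (and deg r < deg g), so g ∤ f, i.e. f ∉ (g).

Final answer: NO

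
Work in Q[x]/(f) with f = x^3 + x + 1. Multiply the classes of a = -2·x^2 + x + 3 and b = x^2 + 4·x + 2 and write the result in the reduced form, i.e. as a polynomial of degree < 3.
a · b ≡ 5·x^2 + 23·x + 13 (mod f(x))

First multiply in Q[x] without reducing: a · b = -2·x^4 - 7·x^3 + 3·x^2 + 14·x + 6. Now divide by f(x) = x^3 + x + 1, eliminating the leading term at each step:
  leading term -2·x^4: subtract (-2·x)·f(x) = -2·x^4 - 2·x^2 - 2·x, leaving -7·x^3 + 5·x^2 + 16·x + 6
  leading term -7·x^3: subtract (-7)·f(x) = -7·x^3 - 7·x - 7, leaving 5·x^2 + 23·x + 13
The degree is now < 3, so this is the remainder. Hence a · b ≡ 5·x^2 + 23·x + 13 in Q[x]/(f).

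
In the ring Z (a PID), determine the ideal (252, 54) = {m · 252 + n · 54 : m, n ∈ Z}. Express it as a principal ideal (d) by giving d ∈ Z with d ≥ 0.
(252, 54) = (18); d = 18

In the PID Z, (a, b) is generated by gcd(a, b). Compute gcd(252, 54) with the extended Euclidean algorithm, tracking rows (r, s, t) with s·252 + t·54 = r:
  row A: (252, 1, 0)   [1·252 + 0·54 = 252]
  row B: (54, 0, 1)   [0·252 + 1·54 = 54]
  252 = 4·54 + 36   → row C = row A − 4·row B = (36, 1, −4)   [check: 1·252 − 4·54 = 36]
  54 = 1·36 + 18   → row D = row B − 1·row C = (18, −1, 5)   [check: −1·252 + 5·54 = 18]
  36 = 2·18 + 0   → remainder 0, stop. gcd = 18 (last nonzero row D).
So gcd(252, 54) = 18, with Bézout identity −1·252 + 5·54 = 18. Containment (⊇): the Bézout identity exhibits 18 as an element of (252, 54), giving (18) ⊆ (252, 54). Containment (⊆): since 18 | 252 and 18 | 54 (252 = 18·14, 54 = 18·3), every Z-linear combination of 252 and 54 is divisible by 18, so (252, 54) ⊆ (18). Therefore (252, 54) = (18), d = 18.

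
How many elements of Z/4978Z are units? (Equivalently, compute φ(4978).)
Z/4978Z has φ(4978) = 2340 units

An element a ∈ Z/4978Z is a unit iff gcd(a, 4978) = 1, so the number of units is φ(4978). φ is multiplicative, with φ(p^e) = p^e − p^(e−1). Factorise 4978 = 2 · 19 · 131. Then
  φ(4978) = (2 − 1) · (19 − 1) · (131 − 1) = 1 · 18 · 130 = 2340.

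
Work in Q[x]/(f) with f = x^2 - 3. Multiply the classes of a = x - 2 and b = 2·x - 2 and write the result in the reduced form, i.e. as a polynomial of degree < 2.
a · b ≡ 10 - 6·x (mod f(x))

First multiply in Q[x] without reducing: a · b = 2·x^2 - 6·x + 4. Now divide by f(x) = x^2 - 3, eliminating the leading term at each step:
  leading term 2·x^2: subtract (2)·f(x) = 2·x^2 - 6, leaving 10 - 6·x
The degree is now < 2, so this is the remainder. Hence a · b ≡ 10 - 6·x in Q[x]/(f).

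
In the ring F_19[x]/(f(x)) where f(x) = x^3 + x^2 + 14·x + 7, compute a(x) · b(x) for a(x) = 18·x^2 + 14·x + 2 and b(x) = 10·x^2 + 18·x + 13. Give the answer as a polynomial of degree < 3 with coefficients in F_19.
a · b ≡ x^2 + 17·x + 14 (mod f(x))

Multiply as integer polynomials: a · b = 180·x^4 + 464·x^3 + 506·x^2 + 218·x + 26. Reducing coefficients mod 19: a · b ≡ 9·x^4 + 8·x^3 + 12·x^2 + 9·x + 7. Now divide by f(x) = x^3 + x^2 + 14·x + 7 in F_19[x], eliminating the leading term at each step:
  leading term 9·x^4: subtract (9·x)·f(x) = 9·x^4 + 9·x^3 + 12·x^2 + 6·x, leaving 18·x^3 + 3·x + 7 (coefficients mod 19)
  leading term 18·x^3: subtract (18)·f(x) = 18·x^3 + 18·x^2 + 5·x + 12, leaving x^2 + 17·x + 14 (coefficients mod 19)
The degree is now < 3, so this is the remainder. Hence a · b ≡ x^2 + 17·x + 14 in F_19[x]/(f).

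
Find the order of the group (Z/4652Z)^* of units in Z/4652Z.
(Z/4652Z)^* consists of the classes a with gcd(a, 4652) = 1, so its order is φ(4652). φ is multiplicative, with φ(p^e) = p^e − p^(e−1). Factorise 4652 = 2^2 · 1163. Then
  φ(4652) = (2^2 − 2^1) · (1163 − 1) = 2 · 1162 = 2324.
Thus |(Z/4652Z)^*| = 2324.

Final answer: |(Z/4652Z)^*| = 2324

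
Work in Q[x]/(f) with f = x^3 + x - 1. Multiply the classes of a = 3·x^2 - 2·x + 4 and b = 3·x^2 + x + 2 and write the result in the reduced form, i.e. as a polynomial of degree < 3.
First multiply in Q[x] without reducing: a · b = 9·x^4 - 3·x^3 + 16·x^2 + 8. Now divide by f(x) = x^3 + x - 1, eliminating the leading term at each step:
  leading term 9·x^4: subtract (9·x)·f(x) = 9·x^4 + 9·x^2 - 9·x, leaving -3·x^3 + 7·x^2 + 9·x + 8
  leading term -3·x^3: subtract (-3)·f(x) = -3·x^3 - 3·x + 3, leaving 7·x^2 + 12·x + 5
The degree is now < 3, so this is the remainder. Hence a · b ≡ 7·x^2 + 12·x + 5 in Q[x]/(f).

Final answer: a · b ≡ 7·x^2 + 12·x + 5 (mod f(x))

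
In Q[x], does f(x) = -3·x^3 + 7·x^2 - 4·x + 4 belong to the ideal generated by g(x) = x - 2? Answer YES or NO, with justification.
YES

In Q[x] the ideal (g) consists of all multiples of g, so f ∈ (g) iff g | f, i.e. iff the remainder of f on division by g is 0. Divide f by g (g is monic, so eliminate the leading term of the running remainder at each step):
  leading term -3·x^3: subtract (-3·x^2)·g(x) = -3·x^3 + 6·x^2, leaving x^2 - 4·x + 4
  leading term x^2: subtract (x)·g(x) = x^2 - 2·x, leaving 4 - 2·x
  leading term -2·x: subtract (-2)·g(x) = 4 - 2·x, leaving 0
The remainder is 0, so f(x) = g(x) · h(x) with h(x) = -3·x^2 + x - 2. Hence g | f, i.e. f ∈ (g).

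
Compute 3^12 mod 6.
Use repeated squaring. Binary(12) = 1100. Walk through the bits of the exponent 12 left-to-right: at each bit after the leading one, square the running value, then multiply by 3 if the bit is 1 (always reducing mod 6):
  bit 1 = 1 (leading): start with 3.
  bit 2 = 1: square 3^2 = 9 ≡ 3; bit is 1, so multiply 3·3 = 9 ≡ 3 (mod 6).
  bit 3 = 0: square 3^2 = 9 ≡ 3 (mod 6).
  bit 4 = 0: square 3^2 = 9 ≡ 3 (mod 6).
Final value: 3^12 ≡ 3 (mod 6).

Final answer: 3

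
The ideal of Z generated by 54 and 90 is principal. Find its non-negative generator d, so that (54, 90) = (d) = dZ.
In the PID Z, (a, b) is generated by gcd(a, b). Compute gcd(90, 54) with the extended Euclidean algorithm, tracking rows (r, s, t) with s·90 + t·54 = r:
  row A: (90, 1, 0)   [1·90 + 0·54 = 90]
  row B: (54, 0, 1)   [0·90 + 1·54 = 54]
  90 = 1·54 + 36   → row C = row A − 1·row B = (36, 1, −1)   [check: 1·90 − 1·54 = 36]
  54 = 1·36 + 18   → row D = row B − 1·row C = (18, −1, 2)   [check: −1·90 + 2·54 = 18]
  36 = 2·18 + 0   → remainder 0, stop. gcd = 18 (last nonzero row D).
So gcd(54, 90) = 18, with Bézout identity −1·90 + 2·54 = 18. Containment (⊇): the Bézout identity exhibits 18 as an element of (54, 90), giving (18) ⊆ (54, 90). Containment (⊆): since 18 | 54 and 18 | 90 (54 = 18·3, 90 = 18·5), every Z-linear combination of 54 and 90 is divisible by 18, so (54, 90) ⊆ (18). Therefore (54, 90) = (18), d = 18.

Final answer: (54, 90) = (18); d = 18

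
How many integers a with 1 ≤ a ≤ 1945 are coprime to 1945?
1552

The number of a ∈ {1, ..., 1945} with gcd(a, 1945) = 1 is by definition Euler's totient φ(1945). φ is multiplicative, with φ(p^e) = p^e − p^(e−1). Factorise 1945 = 5 · 389. Then
  φ(1945) = (5 − 1) · (389 − 1) = 4 · 388 = 1552.
So there are 1552 such integers.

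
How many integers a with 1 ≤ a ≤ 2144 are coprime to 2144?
1056

The number of a ∈ {1, ..., 2144} with gcd(a, 2144) = 1 is by definition Euler's totient φ(2144). φ is multiplicative, with φ(p^e) = p^e − p^(e−1). Factorise 2144 = 2^5 · 67. Then
  φ(2144) = (2^5 − 2^4) · (67 − 1) = 16 · 66 = 1056.
So there are 1056 such integers.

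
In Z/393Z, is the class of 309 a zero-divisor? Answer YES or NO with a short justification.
gcd(309, 393) = 3 > 1, so 309 is not a unit in Z/393Z. In Z/nZ every nonzero non-unit is a zero-divisor: explicitly, take b = 393/gcd = 131 ≠ 0 (mod 393); then 309·131 = 40479 = 103·393, i.e. 309·131 ≡ 0 (mod 393). So 309 is a zero-divisor.

Final answer: YES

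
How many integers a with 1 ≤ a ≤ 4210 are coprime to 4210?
1680

The number of a ∈ {1, ..., 4210} with gcd(a, 4210) = 1 is by definition Euler's totient φ(4210). φ is multiplicative, with φ(p^e) = p^e − p^(e−1). Factorise 4210 = 2 · 5 · 421. Then
  φ(4210) = (2 − 1) · (5 − 1) · (421 − 1) = 1 · 4 · 420 = 1680.
So there are 1680 such integers.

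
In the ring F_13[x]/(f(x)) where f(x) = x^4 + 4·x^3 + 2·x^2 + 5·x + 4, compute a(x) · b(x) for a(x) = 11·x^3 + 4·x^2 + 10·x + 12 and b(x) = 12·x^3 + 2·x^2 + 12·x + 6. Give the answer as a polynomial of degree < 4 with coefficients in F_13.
Multiply as integer polynomials: a · b = 132·x^6 + 70·x^5 + 260·x^4 + 278·x^3 + 168·x^2 + 204·x + 72. Reducing coefficients mod 13: a · b ≡ 2·x^6 + 5·x^5 + 5·x^3 + 12·x^2 + 9·x + 7. Now divide by f(x) = x^4 + 4·x^3 + 2·x^2 + 5·x + 4 in F_13[x], eliminating the leading term at each step:
  leading term 2·x^6: subtract (2·x^2)·f(x) = 2·x^6 + 8·x^5 + 4·x^4 + 10·x^3 + 8·x^2, leaving 10·x^5 + 9·x^4 + 8·x^3 + 4·x^2 + 9·x + 7 (coefficients mod 13)
  leading term 10·x^5: subtract (10·x)·f(x) = 10·x^5 + x^4 + 7·x^3 + 11·x^2 + x, leaving 8·x^4 + x^3 + 6·x^2 + 8·x + 7 (coefficients mod 13)
  leading term 8·x^4: subtract (8)·f(x) = 8·x^4 + 6·x^3 + 3·x^2 + x + 6, leaving 8·x^3 + 3·x^2 + 7·x + 1 (coefficients mod 13)
The degree is now < 4, so this is the remainder. Hence a · b ≡ 8·x^3 + 3·x^2 + 7·x + 1 in F_13[x]/(f).

Final answer: a · b ≡ 8·x^3 + 3·x^2 + 7·x + 1 (mod f(x))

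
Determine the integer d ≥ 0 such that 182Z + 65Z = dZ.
In the PID Z, (a, b) is generated by gcd(a, b). Compute gcd(182, 65) with the extended Euclidean algorithm, tracking rows (r, s, t) with s·182 + t·65 = r:
  row A: (182, 1, 0)   [1·182 + 0·65 = 182]
  row B: (65, 0, 1)   [0·182 + 1·65 = 65]
  182 = 2·65 + 52   → row C = row A − 2·row B = (52, 1, −2)   [check: 1·182 − 2·65 = 52]
  65 = 1·52 + 13   → row D = row B − 1·row C = (13, −1, 3)   [check: −1·182 + 3·65 = 13]
  52 = 4·13 + 0   → remainder 0, stop. gcd = 13 (last nonzero row D).
So gcd(182, 65) = 13, with Bézout identity −1·182 + 3·65 = 13. Containment (⊇): the Bézout identity exhibits 13 as an element of (182, 65), giving (13) ⊆ (182, 65). Containment (⊆): since 13 | 182 and 13 | 65 (182 = 13·14, 65 = 13·5), every Z-linear combination of 182 and 65 is divisible by 13, so (182, 65) ⊆ (13). Therefore (182, 65) = (13), d = 13.

Final answer: (182, 65) = (13); d = 13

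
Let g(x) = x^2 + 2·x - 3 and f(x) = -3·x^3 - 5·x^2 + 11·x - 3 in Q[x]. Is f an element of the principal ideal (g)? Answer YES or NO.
YES

In Q[x] the ideal (g) consists of all multiples of g, so f ∈ (g) iff g | f, i.e. iff the remainder of f on division by g is 0. Divide f by g (g is monic, so eliminate the leading term of the running remainder at each step):
  leading term -3·x^3: subtract (-3·x)·g(x) = -3·x^3 - 6·x^2 + 9·x, leaving x^2 + 2·x - 3
  leading term x^2: subtract (1)·g(x) = x^2 + 2·x - 3, leaving 0
The remainder is 0, so f(x) = g(x) · h(x) with h(x) = 1 - 3·x. Hence g | f, i.e. f ∈ (g).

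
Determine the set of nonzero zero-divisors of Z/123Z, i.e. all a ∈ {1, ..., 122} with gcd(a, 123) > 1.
nonzero zero-divisors of Z/123Z = {3, 6, 9, 12, 15, 18, 21, 24, 27, 30, 33, 36, 39, 41, 42, 45, 48, 51, 54, 57, 60, 63, 66, 69, 72, 75, 78, 81, 82, 84, 87, 90, 93, 96, 99, 102, 105, 108, 111, 114, 117, 120}

An element a ∈ Z/123Z (with a ≠ 0) is a zero-divisor iff gcd(a, 123) > 1 (because a is a unit precisely when gcd(a, n) = 1, and in Z/nZ every nonzero, non-unit element is a zero-divisor). Scan a = 1, ..., 122 and keep those with gcd(a, 123) > 1:
  gcd(3, 123) = 3, gcd(6, 123) = 3, gcd(9, 123) = 3, gcd(12, 123) = 3, gcd(15, 123) = 3, gcd(18, 123) = 3, gcd(21, 123) = 3, gcd(24, 123) = 3, gcd(27, 123) = 3, gcd(30, 123) = 3, gcd(33, 123) = 3, gcd(36, 123) = 3, gcd(39, 123) = 3, gcd(41, 123) = 41, gcd(42, 123) = 3, gcd(45, 123) = 3, gcd(48, 123) = 3, gcd(51, 123) = 3, gcd(54, 123) = 3, gcd(57, 123) = 3, gcd(60, 123) = 3, gcd(63, 123) = 3, gcd(66, 123) = 3, gcd(69, 123) = 3, gcd(72, 123) = 3, gcd(75, 123) = 3, gcd(78, 123) = 3, gcd(81, 123) = 3, gcd(82, 123) = 41, gcd(84, 123) = 3, gcd(87, 123) = 3, gcd(90, 123) = 3, gcd(93, 123) = 3, gcd(96, 123) = 3, gcd(99, 123) = 3, gcd(102, 123) = 3, gcd(105, 123) = 3, gcd(108, 123) = 3, gcd(111, 123) = 3, gcd(114, 123) = 3, gcd(117, 123) = 3, gcd(120, 123) = 3.
All other a ∈ {1, ..., 122} have gcd(a, 123) = 1 and are units. So the nonzero zero-divisors are exactly the 42 values of a appearing in this scan.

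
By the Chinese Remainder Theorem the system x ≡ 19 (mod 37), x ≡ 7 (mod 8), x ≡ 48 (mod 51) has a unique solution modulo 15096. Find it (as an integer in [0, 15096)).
x ≡ 5199 (mod 15096); the representative in [0, 15096) is 5199

The moduli 37, 8, 51 are pairwise coprime, so by the CRT there is a unique solution mod 37·8·51 = 15096.
Solve by successive substitution. Start with x ≡ 19 (mod 37).
  Combine with x ≡ 7 (mod 8): write x = 19 + 37·t and require 19 + 37·t ≡ 7 (mod 8), i.e. 37·t ≡ 7 − 19 ≡ 4 (mod 8). Since 37^(−1) ≡ 5 (mod 8) (37 ≡ 5 (mod 8)), t ≡ 5·4 ≡ 4 (mod 8). So x ≡ 19 + 37·4 = 167 (mod 296).
  Combine with x ≡ 48 (mod 51): write x = 167 + 296·t and require 167 + 296·t ≡ 48 (mod 51), i.e. 296·t ≡ 48 − 167 ≡ 34 (mod 51). Since 296^(−1) ≡ 5 (mod 51) (296 ≡ 41 (mod 51)), t ≡ 5·34 ≡ 17 (mod 51). So x ≡ 167 + 296·17 = 5199 (mod 15096).
Unique solution in [0, 15096): x = 5199.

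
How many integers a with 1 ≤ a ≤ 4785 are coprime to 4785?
2240

The number of a ∈ {1, ..., 4785} with gcd(a, 4785) = 1 is by definition Euler's totient φ(4785). φ is multiplicative, with φ(p^e) = p^e − p^(e−1). Factorise 4785 = 3 · 5 · 11 · 29. Then
  φ(4785) = (3 − 1) · (5 − 1) · (11 − 1) · (29 − 1) = 2 · 4 · 10 · 28 = 2240.
So there are 2240 such integers.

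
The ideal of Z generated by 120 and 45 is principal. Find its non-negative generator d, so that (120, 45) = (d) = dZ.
(120, 45) = (15); d = 15

In the PID Z, (a, b) is generated by gcd(a, b). Compute gcd(120, 45) with the extended Euclidean algorithm, tracking rows (r, s, t) with s·120 + t·45 = r:
  row A: (120, 1, 0)   [1·120 + 0·45 = 120]
  row B: (45, 0, 1)   [0·120 + 1·45 = 45]
  120 = 2·45 + 30   → row C = row A − 2·row B = (30, 1, −2)   [check: 1·120 − 2·45 = 30]
  45 = 1·30 + 15   → row D = row B − 1·row C = (15, −1, 3)   [check: −1·120 + 3·45 = 15]
  30 = 2·15 + 0   → remainder 0, stop. gcd = 15 (last nonzero row D).
So gcd(120, 45) = 15, with Bézout identity −1·120 + 3·45 = 15. Containment (⊇): the Bézout identity exhibits 15 as an element of (120, 45), giving (15) ⊆ (120, 45). Containment (⊆): since 15 | 120 and 15 | 45 (120 = 15·8, 45 = 15·3), every Z-linear combination of 120 and 45 is divisible by 15, so (120, 45) ⊆ (15). Therefore (120, 45) = (15), d = 15.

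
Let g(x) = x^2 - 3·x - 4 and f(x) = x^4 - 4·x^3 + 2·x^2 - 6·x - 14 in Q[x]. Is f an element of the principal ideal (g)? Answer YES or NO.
NO

In Q[x] the ideal (g) consists of all multiples of g, so f ∈ (g) iff g | f, i.e. iff the remainder of f on division by g is 0. Divide f by g (g is monic, so eliminate the leading term of the running remainder at each step):
  leading term x^4: subtract (x^2)·g(x) = x^4 - 3·x^3 - 4·x^2, leaving -x^3 + 6·x^2 - 6·x - 14
  leading term -x^3: subtract (-x)·g(x) = -x^3 + 3·x^2 + 4·x, leaving 3·x^2 - 10·x - 14
  leading term 3·x^2: subtract (3)·g(x) = 3·x^2 - 9·x - 12, leaving -x - 2
The remainder r(x) = -x - 2 ≠ 0 (and deg r < deg g), so g ∤ f, i.e. f ∉ (g).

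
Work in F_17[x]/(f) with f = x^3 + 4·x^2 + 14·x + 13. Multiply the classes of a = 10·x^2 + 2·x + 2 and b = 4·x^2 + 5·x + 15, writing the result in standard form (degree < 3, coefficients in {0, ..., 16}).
a · b ≡ 16·x^2 + 13·x + 13 (mod f(x))

Multiply as integer polynomials: a · b = 40·x^4 + 58·x^3 + 168·x^2 + 40·x + 30. Reducing coefficients mod 17: a · b ≡ 6·x^4 + 7·x^3 + 15·x^2 + 6·x + 13. Now divide by f(x) = x^3 + 4·x^2 + 14·x + 13 in F_17[x], eliminating the leading term at each step:
  leading term 6·x^4: subtract (6·x)·f(x) = 6·x^4 + 7·x^3 + 16·x^2 + 10·x, leaving 16·x^2 + 13·x + 13 (coefficients mod 17)
The degree is now < 3, so this is the remainder. Hence a · b ≡ 16·x^2 + 13·x + 13 in F_17[x]/(f).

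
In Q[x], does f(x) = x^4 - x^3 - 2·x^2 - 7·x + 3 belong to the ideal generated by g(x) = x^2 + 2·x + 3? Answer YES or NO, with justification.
In Q[x] the ideal (g) consists of all multiples of g, so f ∈ (g) iff g | f, i.e. iff the remainder of f on division by g is 0. Divide f by g (g is monic, so eliminate the leading term of the running remainder at each step):
  leading term x^4: subtract (x^2)·g(x) = x^4 + 2·x^3 + 3·x^2, leaving -3·x^3 - 5·x^2 - 7·x + 3
  leading term -3·x^3: subtract (-3·x)·g(x) = -3·x^3 - 6·x^2 - 9·x, leaving x^2 + 2·x + 3
  leading term x^2: subtract (1)·g(x) = x^2 + 2·x + 3, leaving 0
The remainder is 0, so f(x) = g(x) · h(x) with h(x) = x^2 - 3·x + 1. Hence g | f, i.e. f ∈ (g).

Final answer: YES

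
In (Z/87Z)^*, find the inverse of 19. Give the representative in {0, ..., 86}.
Apply the extended Euclidean algorithm to (87, 19), tracking rows (r, s, t) with s·87 + t·19 = r. Each division r_prev = q·r_cur + r_new produces the new row as (previous row) − q·(current row):
  row A: (87, 1, 0)   [1·87 + 0·19 = 87]
  row B: (19, 0, 1)   [0·87 + 1·19 = 19]
  87 = 4·19 + 11   → row C = row A − 4·row B = (11, 1, −4)   [check: 1·87 − 4·19 = 11]
  19 = 1·11 + 8   → row D = row B − 1·row C = (8, −1, 5)   [check: −1·87 + 5·19 = 8]
  11 = 1·8 + 3   → row E = row C − 1·row D = (3, 2, −9)   [check: 2·87 − 9·19 = 3]
  8 = 2·3 + 2   → row F = row D − 2·row E = (2, −5, 23)   [check: −5·87 + 23·19 = 2]
  3 = 1·2 + 1   → row G = row E − 1·row F = (1, 7, −32)   [check: 7·87 − 32·19 = 1]
  2 = 2·1 + 0   → remainder 0, stop. gcd = 1 (last nonzero row G).
The gcd is 1, so 19 is invertible mod 87. The last nonzero row gives 7·87 − 32·19 = 1, so t = −32. So 19^(−1) ≡ −32 ≡ 55 (mod 87). Verify: 19 · 55 = 1045 ≡ 1 (mod 87). ✓

Final answer: 19^(−1) ≡ 55 (mod 87)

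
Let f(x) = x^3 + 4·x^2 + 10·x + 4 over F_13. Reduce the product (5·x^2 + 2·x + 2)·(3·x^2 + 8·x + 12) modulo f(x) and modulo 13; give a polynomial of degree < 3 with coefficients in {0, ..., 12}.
a · b ≡ x^2 + 3·x + 2 (mod f(x))

Multiply as integer polynomials: a · b = 15·x^4 + 46·x^3 + 82·x^2 + 40·x + 24. Reducing coefficients mod 13: a · b ≡ 2·x^4 + 7·x^3 + 4·x^2 + x + 11. Now divide by f(x) = x^3 + 4·x^2 + 10·x + 4 in F_13[x], eliminating the leading term at each step:
  leading term 2·x^4: subtract (2·x)·f(x) = 2·x^4 + 8·x^3 + 7·x^2 + 8·x, leaving 12·x^3 + 10·x^2 + 6·x + 11 (coefficients mod 13)
  leading term 12·x^3: subtract (12)·f(x) = 12·x^3 + 9·x^2 + 3·x + 9, leaving x^2 + 3·x + 2 (coefficients mod 13)
The degree is now < 3, so this is the remainder. Hence a · b ≡ x^2 + 3·x + 2 in F_13[x]/(f).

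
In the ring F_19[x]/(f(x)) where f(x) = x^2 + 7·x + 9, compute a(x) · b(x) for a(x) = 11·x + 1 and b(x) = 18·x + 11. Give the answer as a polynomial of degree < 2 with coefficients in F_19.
Multiply as integer polynomials: a · b = 198·x^2 + 139·x + 11. Reducing coefficients mod 19: a · b ≡ 8·x^2 + 6·x + 11. Now divide by f(x) = x^2 + 7·x + 9 in F_19[x], eliminating the leading term at each step:
  leading term 8·x^2: subtract (8)·f(x) = 8·x^2 + 18·x + 15, leaving 7·x + 15 (coefficients mod 19)
The degree is now < 2, so this is the remainder. Hence a · b ≡ 7·x + 15 in F_19[x]/(f).

Final answer: a · b ≡ 7·x + 15 (mod f(x))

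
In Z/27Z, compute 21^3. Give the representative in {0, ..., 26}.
Use repeated squaring. Binary(3) = 11. Walk through the bits of the exponent 3 left-to-right: at each bit after the leading one, square the running value, then multiply by 21 if the bit is 1 (always reducing mod 27):
  bit 1 = 1 (leading): start with 21.
  bit 2 = 1: square 21^2 = 441 ≡ 9; bit is 1, so multiply 9·21 = 189 ≡ 0 (mod 27).
Final value: 21^3 ≡ 0 (mod 27).

Final answer: 0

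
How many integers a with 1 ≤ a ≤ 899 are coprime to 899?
The number of a ∈ {1, ..., 899} with gcd(a, 899) = 1 is by definition Euler's totient φ(899). φ is multiplicative, with φ(p^e) = p^e − p^(e−1). Factorise 899 = 29 · 31. Then
  φ(899) = (29 − 1) · (31 − 1) = 28 · 30 = 840.
So there are 840 such integers.

Final answer: 840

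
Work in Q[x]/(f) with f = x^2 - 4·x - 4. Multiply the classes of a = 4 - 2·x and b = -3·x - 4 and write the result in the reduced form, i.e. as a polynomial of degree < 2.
a · b ≡ 20·x + 8 (mod f(x))

First multiply in Q[x] without reducing: a · b = 6·x^2 - 4·x - 16. Now divide by f(x) = x^2 - 4·x - 4, eliminating the leading term at each step:
  leading term 6·x^2: subtract (6)·f(x) = 6·x^2 - 24·x - 24, leaving 20·x + 8
The degree is now < 2, so this is the remainder. Hence a · b ≡ 20·x + 8 in Q[x]/(f).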